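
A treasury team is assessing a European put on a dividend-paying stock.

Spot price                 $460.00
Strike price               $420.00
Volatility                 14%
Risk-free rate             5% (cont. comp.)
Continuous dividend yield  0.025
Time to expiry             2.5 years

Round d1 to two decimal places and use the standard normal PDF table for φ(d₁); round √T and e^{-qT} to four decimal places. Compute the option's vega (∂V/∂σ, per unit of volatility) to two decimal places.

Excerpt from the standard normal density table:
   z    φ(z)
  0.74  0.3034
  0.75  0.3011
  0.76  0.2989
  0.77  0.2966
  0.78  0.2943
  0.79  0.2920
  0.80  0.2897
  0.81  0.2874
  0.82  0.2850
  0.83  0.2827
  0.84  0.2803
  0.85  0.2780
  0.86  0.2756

σ√T = 0.14·√2.5 = 0.2214
d₁ = [ln(460/420) + (0.05 − 0.025 + ½·0.14²)·2.5] / (σ√T) = (0.0910 + 0.0870) / 0.2214 = 0.8040 ≈ 0.80
√T = √2.5 = 1.5811
φ(d₁) = φ(0.80) = 0.2897
exp(−qT) = exp(−0.025·2.5) = 0.9394
vega = S·exp(−qT)·φ(d₁)·√T = 460·0.9394·0.2897·1.5811 = 197.9321

197.93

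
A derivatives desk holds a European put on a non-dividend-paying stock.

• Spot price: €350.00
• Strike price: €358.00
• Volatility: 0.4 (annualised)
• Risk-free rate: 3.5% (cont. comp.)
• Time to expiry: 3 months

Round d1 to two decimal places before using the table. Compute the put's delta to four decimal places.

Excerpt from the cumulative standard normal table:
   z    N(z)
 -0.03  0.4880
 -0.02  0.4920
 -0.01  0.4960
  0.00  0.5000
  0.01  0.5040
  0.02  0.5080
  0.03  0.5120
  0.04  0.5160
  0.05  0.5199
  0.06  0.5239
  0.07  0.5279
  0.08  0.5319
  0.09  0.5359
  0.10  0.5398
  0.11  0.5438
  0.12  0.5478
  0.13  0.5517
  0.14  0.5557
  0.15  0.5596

-0.4880

σ√T = 0.4·√0.25 = 0.2000
d₁ = [ln(350/358) + (0.035 + ½·0.4²)·0.25] / (σ√T) = (-0.0226 + 0.0288) / 0.2000 = 0.0308 which rounds to 0.03
N(d₁) = N(0.03) = 0.5120
Δ_put = N(d₁) − 1 = 0.5120 − 1 = -0.4880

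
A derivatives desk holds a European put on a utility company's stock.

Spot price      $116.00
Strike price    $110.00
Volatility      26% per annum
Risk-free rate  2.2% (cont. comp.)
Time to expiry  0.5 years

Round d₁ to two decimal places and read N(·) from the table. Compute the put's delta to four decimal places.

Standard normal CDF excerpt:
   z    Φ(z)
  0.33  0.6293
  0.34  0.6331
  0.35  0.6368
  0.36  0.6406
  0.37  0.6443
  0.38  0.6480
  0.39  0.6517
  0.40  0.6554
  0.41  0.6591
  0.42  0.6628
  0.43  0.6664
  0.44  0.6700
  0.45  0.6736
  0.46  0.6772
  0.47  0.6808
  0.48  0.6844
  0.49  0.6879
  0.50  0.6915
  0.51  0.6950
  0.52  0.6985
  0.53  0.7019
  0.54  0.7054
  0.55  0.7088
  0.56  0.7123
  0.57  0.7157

σ√T = 0.26 × 0.7071 = 0.1838
ln(S/K) + (r + σ²/2)T = ln(116/110) + (0.022 + 0.26²/2)·0.5 = 0.0531 + 0.0279 = 0.0810
d₁ = 0.0810 / 0.1838 = 0.4406 ≈ 0.44
N(d₁) = N(0.44) = 0.6700
Δ_put = N(d₁) − 1 = 0.6700 − 1 = -0.3300

-0.3300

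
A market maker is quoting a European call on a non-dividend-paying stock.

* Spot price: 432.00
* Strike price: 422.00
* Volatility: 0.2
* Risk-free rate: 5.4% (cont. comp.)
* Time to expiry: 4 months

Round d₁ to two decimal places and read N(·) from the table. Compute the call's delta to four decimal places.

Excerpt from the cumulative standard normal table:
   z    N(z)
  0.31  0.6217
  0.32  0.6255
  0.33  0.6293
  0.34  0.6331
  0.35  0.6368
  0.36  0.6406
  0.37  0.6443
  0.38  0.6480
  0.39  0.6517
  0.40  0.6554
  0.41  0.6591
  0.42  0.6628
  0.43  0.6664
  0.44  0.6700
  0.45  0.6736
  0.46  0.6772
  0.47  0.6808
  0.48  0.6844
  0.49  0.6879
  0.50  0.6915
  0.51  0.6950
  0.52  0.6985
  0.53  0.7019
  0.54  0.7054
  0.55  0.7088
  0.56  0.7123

σ√T = 0.2 × 0.5774 = 0.1155
ln(S/K) + (r + σ²/2)T = ln(432/422) + (0.054 + 0.2²/2)·0.3333 = 0.0234 + 0.0247 = 0.0481
d₁ = 0.0481 / 0.1155 = 0.4164 ≈ 0.42
N(d₁) = N(0.42) = 0.6628
Δ_call = N(d₁) = 0.6628

0.6628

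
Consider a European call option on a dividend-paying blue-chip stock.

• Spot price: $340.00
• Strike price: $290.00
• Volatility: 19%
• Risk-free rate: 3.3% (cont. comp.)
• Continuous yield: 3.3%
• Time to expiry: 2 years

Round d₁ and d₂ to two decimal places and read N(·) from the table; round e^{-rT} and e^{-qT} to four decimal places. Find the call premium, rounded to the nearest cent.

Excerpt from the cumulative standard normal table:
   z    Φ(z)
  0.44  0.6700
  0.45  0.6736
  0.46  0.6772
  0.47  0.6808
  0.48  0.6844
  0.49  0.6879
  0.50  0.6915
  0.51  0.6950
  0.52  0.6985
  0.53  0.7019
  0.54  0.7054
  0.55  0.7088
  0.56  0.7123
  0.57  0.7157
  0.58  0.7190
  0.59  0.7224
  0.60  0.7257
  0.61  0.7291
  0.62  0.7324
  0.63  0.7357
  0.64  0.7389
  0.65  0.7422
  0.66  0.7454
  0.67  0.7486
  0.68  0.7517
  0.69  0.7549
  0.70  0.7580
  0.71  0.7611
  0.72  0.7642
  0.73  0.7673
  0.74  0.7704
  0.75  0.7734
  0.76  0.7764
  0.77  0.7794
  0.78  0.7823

$60.37

σ√T = 0.19·√2 = 0.2687
ln(S/K) + (r − q + σ²/2)T = ln(340/290) + (0.033 − 0.033 + 0.19²/2)·2 = 0.1591 + 0.0361 = 0.1952
d₁ = 0.1952 / 0.2687 = 0.7263 ⇒ 0.73
d₂ = d₁ − σ√T = 0.7263 − 0.2687 = 0.4576 ⇒ 0.46
e^(−qT) = e^(−0.033·2) = 0.9361;  e^(−rT) = e^(−0.033·2) = 0.9361
N(d₁) = N(0.73) = 0.7673;  N(d₂) = N(0.46) = 0.6772
C = 340·0.9361·0.7673 − 290·0.9361·0.6772 = 244.2116 − 183.8388 = 60.3728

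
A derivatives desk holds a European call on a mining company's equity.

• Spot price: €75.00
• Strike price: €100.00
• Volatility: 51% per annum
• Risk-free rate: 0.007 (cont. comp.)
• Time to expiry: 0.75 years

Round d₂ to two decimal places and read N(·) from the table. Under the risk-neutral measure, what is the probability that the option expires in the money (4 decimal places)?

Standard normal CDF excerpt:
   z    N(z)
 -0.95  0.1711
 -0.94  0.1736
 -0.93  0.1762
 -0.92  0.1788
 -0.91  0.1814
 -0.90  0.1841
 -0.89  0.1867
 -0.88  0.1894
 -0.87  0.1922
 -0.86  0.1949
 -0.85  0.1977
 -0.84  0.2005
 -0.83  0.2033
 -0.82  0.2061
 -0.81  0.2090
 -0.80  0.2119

T = 0.75;  σ√T = 0.4417
d₁ = [ln(75/100) + (0.007 + 0.51²/2)·0.75] / 0.4417 = [-0.2877 + 0.1028] / 0.4417 = -0.4186 ≈ -0.42
d₂ = d₁ − σ√T = -0.4186 − 0.4417 = -0.8603 ≈ -0.86
Risk-neutral Pr[S_T > K] = N(d₂) = N(-0.86) = 0.1949

0.1949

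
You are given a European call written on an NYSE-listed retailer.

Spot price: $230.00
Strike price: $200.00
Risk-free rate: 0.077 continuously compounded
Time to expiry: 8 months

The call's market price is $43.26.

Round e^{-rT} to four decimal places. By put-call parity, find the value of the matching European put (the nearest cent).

$3.26

exp(−rT) = exp(−0.077·0.6667) = 0.9500
Put-call parity: C − P = S − K·e^(−rT) = 230 − 200·0.9500 = 230 − 190.0000 = 40.0000
P = C − (C − P) = 43.26 − (40.0000) = 3.2600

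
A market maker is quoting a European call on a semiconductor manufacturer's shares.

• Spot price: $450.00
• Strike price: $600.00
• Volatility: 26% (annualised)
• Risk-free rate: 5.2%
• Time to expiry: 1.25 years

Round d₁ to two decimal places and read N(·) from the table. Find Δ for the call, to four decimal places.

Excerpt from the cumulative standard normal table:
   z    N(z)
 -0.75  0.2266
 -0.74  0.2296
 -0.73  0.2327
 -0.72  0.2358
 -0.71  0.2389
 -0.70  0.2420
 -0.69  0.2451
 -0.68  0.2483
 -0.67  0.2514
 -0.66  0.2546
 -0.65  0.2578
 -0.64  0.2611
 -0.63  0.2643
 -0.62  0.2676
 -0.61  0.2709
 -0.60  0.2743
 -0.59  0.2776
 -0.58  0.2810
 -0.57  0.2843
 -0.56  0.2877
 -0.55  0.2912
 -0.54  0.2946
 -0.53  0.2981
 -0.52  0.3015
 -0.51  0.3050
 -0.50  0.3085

0.2676

T = 1.25;  σ√T = 0.2907
ln(S/K) + (r + σ²/2)T = ln(450/600) + (0.052 + 0.26²/2)·1.25 = -0.2877 + 0.1072 = -0.1804
d₁ = -0.1804 / 0.2907 = -0.6207 → -0.62
N(d₁) = N(-0.62) = 0.2676
Δ_call = N(d₁) = 0.2676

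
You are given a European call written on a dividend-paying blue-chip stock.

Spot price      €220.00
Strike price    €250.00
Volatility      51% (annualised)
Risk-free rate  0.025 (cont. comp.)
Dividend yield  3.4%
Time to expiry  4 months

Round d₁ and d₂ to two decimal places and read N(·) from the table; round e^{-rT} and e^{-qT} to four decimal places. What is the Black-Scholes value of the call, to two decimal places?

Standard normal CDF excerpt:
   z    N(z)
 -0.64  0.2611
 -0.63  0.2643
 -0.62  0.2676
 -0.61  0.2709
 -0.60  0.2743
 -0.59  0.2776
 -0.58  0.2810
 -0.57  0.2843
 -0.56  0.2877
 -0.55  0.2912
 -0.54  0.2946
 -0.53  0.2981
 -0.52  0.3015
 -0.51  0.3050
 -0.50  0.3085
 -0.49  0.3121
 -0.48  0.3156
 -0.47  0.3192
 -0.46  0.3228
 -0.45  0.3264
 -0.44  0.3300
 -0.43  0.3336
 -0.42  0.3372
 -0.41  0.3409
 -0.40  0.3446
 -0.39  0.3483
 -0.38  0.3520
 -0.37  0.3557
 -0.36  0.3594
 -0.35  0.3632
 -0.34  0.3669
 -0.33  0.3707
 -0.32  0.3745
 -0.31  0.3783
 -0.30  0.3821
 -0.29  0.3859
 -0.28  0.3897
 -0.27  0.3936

T = 0.3333;  σ√T = 0.2944
d₁ = [ln(220/250) + (0.025 − 0.034 + ½·0.51²)·0.3333] / (σ√T) = (-0.1278 + 0.0403) / 0.2944 = -0.2971 ≈ -0.30
d₂ = -0.2971 − 0.2944 = -0.5916 ≈ -0.59
e^(−qT) = e^(−0.034·0.3333) = 0.9887;  e^(−rT) = e^(−0.025·0.3333) = 0.9917
C = 220·0.9887·N(-0.30) − 250·0.9917·N(-0.59) = 220·0.9887·0.3821 − 250·0.9917·0.2776 = 83.1121 − 68.8240 = 14.2881

€14.29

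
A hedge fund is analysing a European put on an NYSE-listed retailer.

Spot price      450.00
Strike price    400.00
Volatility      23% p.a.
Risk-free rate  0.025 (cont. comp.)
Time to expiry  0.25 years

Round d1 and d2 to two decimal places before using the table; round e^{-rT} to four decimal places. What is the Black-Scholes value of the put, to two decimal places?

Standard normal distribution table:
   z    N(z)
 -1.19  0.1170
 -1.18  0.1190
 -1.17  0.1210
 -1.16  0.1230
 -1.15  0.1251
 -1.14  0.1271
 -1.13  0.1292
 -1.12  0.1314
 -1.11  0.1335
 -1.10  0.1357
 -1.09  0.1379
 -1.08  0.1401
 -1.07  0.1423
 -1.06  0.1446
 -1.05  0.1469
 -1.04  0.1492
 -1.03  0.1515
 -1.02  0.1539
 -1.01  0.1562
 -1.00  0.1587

T = 0.25;  σ√T = 0.1150
d₁ = [ln(450/400) + (0.025 + 0.23²/2)·0.25] / 0.1150 = [0.1178 + 0.0129] / 0.1150 = 1.1360 → 1.14
d₂ = d₁ − σ√T = 1.1360 − 0.1150 = 1.0210 → 1.02
e^(−rT) = e^(−0.025·0.25) = 0.9938
P = 400·0.9938·N(-1.02) − 450·N(-1.14) = 400·0.9938·0.1539 − 450·0.1271 = 61.1783 − 57.1950 = 3.9833

3.98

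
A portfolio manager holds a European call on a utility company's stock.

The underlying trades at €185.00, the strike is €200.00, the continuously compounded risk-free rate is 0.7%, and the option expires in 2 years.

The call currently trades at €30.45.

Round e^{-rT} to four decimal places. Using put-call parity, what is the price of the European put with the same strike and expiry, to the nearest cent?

exp(−rT) = exp(−0.007·2) = 0.9861
Put-call parity: C − P = S − K·e^(−rT) = 185 − 200·0.9861 = 185 − 197.2200 = -12.2200
P = C − (C − P) = 30.45 − (-12.2200) = 42.6700

€42.67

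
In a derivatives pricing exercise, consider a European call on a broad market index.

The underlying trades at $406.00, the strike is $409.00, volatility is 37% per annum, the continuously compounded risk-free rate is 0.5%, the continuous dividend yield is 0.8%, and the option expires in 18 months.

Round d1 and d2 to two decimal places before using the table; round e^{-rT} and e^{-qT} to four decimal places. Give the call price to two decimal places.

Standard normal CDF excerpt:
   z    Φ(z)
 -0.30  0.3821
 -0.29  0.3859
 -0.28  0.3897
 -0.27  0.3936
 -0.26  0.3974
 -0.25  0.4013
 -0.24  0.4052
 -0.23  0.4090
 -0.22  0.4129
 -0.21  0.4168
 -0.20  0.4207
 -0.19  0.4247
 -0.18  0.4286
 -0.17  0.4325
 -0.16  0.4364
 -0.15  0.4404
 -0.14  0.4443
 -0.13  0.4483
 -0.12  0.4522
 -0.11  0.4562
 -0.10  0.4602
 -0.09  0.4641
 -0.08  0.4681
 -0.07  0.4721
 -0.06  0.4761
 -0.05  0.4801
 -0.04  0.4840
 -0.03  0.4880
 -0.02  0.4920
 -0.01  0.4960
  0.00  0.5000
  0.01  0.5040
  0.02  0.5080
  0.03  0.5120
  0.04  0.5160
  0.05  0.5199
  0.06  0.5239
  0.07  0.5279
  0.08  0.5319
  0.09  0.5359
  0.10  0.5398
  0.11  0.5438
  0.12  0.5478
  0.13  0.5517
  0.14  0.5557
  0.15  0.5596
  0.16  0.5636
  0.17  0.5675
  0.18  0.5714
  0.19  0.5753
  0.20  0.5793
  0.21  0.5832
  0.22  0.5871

σ√T = 0.37·√1.5 = 0.4532
ln(S/K) + (r − q + σ²/2)T = ln(406/409) + (0.005 − 0.008 + 0.37²/2)·1.5 = -0.0074 + 0.0982 = 0.0908
d₁ = 0.0908 / 0.4532 = 0.2004 which rounds to 0.20
d₂ = d₁ − σ√T = 0.2004 − 0.4532 = -0.2528 which rounds to -0.25
exp(−qT) = exp(−0.008·1.5) = 0.9881;  exp(−rT) = exp(−0.005·1.5) = 0.9925
N(d₁) = N(0.20) = 0.5793;  N(d₂) = N(-0.25) = 0.4013
C = 406·0.9881·0.5793 − 409·0.9925·0.4013 = 232.3970 − 162.9007 = 69.4963

$69.50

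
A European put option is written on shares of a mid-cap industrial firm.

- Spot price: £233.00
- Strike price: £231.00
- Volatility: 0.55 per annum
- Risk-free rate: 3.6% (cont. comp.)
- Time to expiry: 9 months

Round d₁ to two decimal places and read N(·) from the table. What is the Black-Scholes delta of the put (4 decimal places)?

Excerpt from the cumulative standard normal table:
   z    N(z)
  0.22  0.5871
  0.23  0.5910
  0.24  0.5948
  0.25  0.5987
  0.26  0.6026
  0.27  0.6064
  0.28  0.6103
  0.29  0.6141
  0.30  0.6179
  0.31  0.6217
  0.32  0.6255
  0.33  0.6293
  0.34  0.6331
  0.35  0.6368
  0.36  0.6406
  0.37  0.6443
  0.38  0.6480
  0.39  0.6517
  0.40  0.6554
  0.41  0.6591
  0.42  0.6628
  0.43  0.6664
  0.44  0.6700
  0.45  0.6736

-0.3783

T = 0.75;  σ√T = 0.4763
d₁ = [ln(233/231) + (0.036 + ½·0.55²)·0.75] / (σ√T) = (0.0086 + 0.1404) / 0.4763 = 0.3129 which rounds to 0.31
N(d₁) = N(0.31) = 0.6217
Δ_put = N(d₁) − 1 = 0.6217 − 1 = -0.3783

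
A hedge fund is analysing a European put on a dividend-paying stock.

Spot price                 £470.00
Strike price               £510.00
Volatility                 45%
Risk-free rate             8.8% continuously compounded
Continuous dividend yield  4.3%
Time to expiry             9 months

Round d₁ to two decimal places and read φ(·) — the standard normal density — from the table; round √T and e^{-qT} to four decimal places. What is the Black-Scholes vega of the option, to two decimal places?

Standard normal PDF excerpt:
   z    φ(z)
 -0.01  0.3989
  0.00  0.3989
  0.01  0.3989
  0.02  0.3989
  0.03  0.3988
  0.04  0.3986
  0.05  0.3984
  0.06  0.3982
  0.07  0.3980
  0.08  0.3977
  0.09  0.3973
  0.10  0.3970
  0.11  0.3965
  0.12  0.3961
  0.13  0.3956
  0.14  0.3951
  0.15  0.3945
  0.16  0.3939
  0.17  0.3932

156.86

T = 0.75;  σ√T = 0.3897
d₁ = [ln(470/510) + (0.088 − 0.043 + ½·0.45²)·0.75] / (σ√T) = (-0.0817 + 0.1097) / 0.3897 = 0.0719 ≈ 0.07
√T = √0.75 = 0.8660
φ(d₁) = φ(0.07) = 0.3980
exp(−qT) = exp(−0.043·0.75) = 0.9683
vega = S·exp(−qT)·φ(d₁)·√T = 470·0.9683·0.3980·0.8660 = 156.8588
(Vega is the same for a European call and put with the same parameters.)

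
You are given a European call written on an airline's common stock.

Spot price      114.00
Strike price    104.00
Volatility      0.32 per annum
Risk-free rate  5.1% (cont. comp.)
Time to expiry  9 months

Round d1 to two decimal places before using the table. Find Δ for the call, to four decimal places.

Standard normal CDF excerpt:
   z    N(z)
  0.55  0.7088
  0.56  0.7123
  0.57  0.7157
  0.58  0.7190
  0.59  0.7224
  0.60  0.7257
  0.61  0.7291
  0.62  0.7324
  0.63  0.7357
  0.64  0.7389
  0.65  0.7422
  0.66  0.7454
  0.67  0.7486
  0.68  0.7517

0.7291

σ√T = 0.32 × 0.8660 = 0.2771
d₁ = [ln(114/104) + (0.051 + 0.32²/2)·0.75] / 0.2771 = [0.0918 + 0.0766] / 0.2771 = 0.6079 which rounds to 0.61
N(d₁) = N(0.61) = 0.7291
Δ_call = N(d₁) = 0.7291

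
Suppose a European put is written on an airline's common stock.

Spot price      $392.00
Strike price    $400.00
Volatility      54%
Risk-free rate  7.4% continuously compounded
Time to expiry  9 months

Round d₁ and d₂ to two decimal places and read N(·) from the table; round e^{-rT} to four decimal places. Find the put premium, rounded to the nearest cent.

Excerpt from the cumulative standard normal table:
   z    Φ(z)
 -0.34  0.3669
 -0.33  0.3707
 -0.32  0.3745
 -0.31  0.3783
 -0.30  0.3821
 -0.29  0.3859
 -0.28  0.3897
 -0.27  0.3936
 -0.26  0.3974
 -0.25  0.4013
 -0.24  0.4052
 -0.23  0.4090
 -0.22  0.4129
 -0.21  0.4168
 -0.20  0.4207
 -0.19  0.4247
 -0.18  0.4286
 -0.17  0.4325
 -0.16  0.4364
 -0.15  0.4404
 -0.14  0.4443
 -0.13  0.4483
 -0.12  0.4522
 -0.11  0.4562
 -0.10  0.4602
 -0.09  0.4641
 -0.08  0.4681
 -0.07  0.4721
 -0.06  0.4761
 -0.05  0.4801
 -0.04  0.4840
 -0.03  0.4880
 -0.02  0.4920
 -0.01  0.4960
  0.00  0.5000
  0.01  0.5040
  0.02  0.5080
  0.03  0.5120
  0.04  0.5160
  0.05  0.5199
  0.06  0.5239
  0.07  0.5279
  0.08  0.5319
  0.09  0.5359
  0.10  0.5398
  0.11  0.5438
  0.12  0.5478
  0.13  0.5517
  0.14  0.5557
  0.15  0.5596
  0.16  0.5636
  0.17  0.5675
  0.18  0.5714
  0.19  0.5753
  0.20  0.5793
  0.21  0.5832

σ√T = 0.54 × 0.8660 = 0.4677
d₁ = [ln(392/400) + (0.074 + 0.54²/2)·0.75] / 0.4677 = [-0.0202 + 0.1648] / 0.4677 = 0.3093 ≈ 0.31
d₂ = d₁ − σ√T = 0.3093 − 0.4677 = -0.1583 ≈ -0.16
exp(−rT) = exp(−0.074·0.75) = 0.9460
P = 400·0.9460·N(0.16) − 392·N(-0.31) = 400·0.9460·0.5636 − 392·0.3783 = 213.2662 − 148.2936 = 64.9726

$64.97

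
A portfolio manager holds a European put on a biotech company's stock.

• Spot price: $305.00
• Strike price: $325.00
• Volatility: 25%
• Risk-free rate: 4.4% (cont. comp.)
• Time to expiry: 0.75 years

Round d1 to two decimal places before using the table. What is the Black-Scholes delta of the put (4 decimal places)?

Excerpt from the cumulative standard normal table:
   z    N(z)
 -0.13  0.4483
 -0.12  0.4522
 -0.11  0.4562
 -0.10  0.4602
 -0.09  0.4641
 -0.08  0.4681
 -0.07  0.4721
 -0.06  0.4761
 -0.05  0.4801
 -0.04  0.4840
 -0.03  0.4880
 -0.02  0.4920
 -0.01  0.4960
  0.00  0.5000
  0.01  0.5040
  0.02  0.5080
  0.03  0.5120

σ√T = 0.25·√0.75 = 0.2165
d₁ = [ln(305/325) + (0.044 + 0.25²/2)·0.75] / 0.2165 = [-0.0635 + 0.0564] / 0.2165 = -0.0327 which rounds to -0.03
N(d₁) = N(-0.03) = 0.4880
Δ_put = N(d₁) − 1 = 0.4880 − 1 = -0.5120

-0.5120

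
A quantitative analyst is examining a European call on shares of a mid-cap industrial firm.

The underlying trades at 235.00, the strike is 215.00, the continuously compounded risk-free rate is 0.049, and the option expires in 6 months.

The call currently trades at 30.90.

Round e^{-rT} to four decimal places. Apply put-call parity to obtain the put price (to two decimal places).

5.70

e^(−rT) = e^(−0.049·0.5) = 0.9758
Put-call parity: C − P = S − K·e^(−rT) = 235 − 215·0.9758 = 235 − 209.7970 = 25.2030
P = C − (C − P) = 30.90 − (25.2030) = 5.6970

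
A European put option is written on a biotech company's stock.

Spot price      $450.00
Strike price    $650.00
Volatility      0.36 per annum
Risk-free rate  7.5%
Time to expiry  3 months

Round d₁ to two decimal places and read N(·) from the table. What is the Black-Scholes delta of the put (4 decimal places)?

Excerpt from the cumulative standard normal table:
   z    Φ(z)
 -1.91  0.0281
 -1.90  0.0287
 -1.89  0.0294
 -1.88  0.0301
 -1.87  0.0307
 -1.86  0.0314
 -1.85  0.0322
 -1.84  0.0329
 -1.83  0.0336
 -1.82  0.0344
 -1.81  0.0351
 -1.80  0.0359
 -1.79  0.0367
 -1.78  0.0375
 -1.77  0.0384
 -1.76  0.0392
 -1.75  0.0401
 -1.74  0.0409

σ√T = 0.36·√0.25 = 0.1800
d₁ = [ln(450/650) + (0.075 + 0.36²/2)·0.25] / 0.1800 = [-0.3677 + 0.0349] / 0.1800 = -1.8487 which rounds to -1.85
N(d₁) = N(-1.85) = 0.0322
Δ_put = N(d₁) − 1 = 0.0322 − 1 = -0.9678

-0.9678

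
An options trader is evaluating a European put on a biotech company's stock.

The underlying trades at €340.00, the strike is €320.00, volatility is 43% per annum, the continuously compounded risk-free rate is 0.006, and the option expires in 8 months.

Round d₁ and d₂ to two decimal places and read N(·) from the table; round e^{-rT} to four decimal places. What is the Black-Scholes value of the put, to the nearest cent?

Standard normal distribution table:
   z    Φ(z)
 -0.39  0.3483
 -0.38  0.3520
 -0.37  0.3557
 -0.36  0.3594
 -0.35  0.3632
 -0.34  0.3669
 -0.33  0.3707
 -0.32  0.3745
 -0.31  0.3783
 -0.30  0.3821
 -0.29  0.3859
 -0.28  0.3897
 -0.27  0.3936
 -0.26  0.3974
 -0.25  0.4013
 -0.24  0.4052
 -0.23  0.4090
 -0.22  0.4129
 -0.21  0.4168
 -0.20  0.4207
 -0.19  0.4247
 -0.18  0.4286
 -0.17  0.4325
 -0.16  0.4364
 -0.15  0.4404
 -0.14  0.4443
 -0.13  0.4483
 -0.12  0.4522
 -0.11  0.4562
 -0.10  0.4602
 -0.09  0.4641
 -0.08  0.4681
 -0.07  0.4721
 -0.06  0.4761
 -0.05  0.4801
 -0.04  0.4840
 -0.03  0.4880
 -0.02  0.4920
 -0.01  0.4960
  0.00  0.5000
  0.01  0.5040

€35.89

T = 0.6667;  σ√T = 0.3511
d₁ = [ln(340/320) + (0.006 + 0.43²/2)·0.6667] / 0.3511 = [0.0606 + 0.0656] / 0.3511 = 0.3596 ⇒ 0.36
d₂ = d₁ − σ√T = 0.3596 − 0.3511 = 0.0085 ⇒ 0.01
exp(−rT) = exp(−0.006·0.6667) = 0.9960
P = 320·0.9960·N(-0.01) − 340·N(-0.36) = 320·0.9960·0.4960 − 340·0.3594 = 158.0851 − 122.1960 = 35.8891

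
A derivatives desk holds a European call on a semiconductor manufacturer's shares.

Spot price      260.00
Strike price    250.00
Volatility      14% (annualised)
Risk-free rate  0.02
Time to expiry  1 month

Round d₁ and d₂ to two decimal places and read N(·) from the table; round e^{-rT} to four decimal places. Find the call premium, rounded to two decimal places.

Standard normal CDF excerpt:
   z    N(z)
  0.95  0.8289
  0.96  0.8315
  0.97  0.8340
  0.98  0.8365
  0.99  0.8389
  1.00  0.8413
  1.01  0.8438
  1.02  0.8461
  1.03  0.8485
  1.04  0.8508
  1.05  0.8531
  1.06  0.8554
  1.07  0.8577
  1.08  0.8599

σ√T = 0.14 × 0.2887 = 0.0404
ln(S/K) + (r + σ²/2)T = ln(260/250) + (0.02 + 0.14²/2)·0.08333 = 0.0392 + 0.0025 = 0.0417
d₁ = 0.0417 / 0.0404 = 1.0319 which rounds to 1.03
d₂ = d₁ − σ√T = 1.0319 − 0.0404 = 0.9915 which rounds to 0.99
exp(−rT) = exp(−0.02·0.08333) = 0.9983
N(d₁) = N(1.03) = 0.8485;  N(d₂) = N(0.99) = 0.8389
C = 260·0.8485 − 250·0.9983·0.8389 = 220.6100 − 209.3685 = 11.2415

11.24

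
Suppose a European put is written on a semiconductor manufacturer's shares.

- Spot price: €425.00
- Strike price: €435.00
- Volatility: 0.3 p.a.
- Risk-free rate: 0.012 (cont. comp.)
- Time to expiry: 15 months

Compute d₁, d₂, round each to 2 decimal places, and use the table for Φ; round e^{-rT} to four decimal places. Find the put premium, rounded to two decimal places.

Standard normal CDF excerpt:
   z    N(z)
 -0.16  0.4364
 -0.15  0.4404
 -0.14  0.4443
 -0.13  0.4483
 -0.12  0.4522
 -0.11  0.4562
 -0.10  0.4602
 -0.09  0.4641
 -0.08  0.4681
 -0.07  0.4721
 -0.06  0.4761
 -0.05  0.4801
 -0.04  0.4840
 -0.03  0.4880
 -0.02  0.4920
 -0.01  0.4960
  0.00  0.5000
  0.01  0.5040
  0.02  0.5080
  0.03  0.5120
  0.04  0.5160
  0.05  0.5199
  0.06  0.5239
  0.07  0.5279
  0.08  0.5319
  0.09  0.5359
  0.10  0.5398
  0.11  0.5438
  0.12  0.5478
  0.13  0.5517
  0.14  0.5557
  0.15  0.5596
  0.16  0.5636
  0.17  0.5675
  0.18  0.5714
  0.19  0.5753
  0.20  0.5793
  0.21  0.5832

σ√T = 0.3 × 1.1180 = 0.3354
d₁ = [ln(425/435) + (0.012 + 0.3²/2)·1.25] / 0.3354 = [-0.0233 + 0.0712] / 0.3354 = 0.1431 which rounds to 0.14
d₂ = d₁ − σ√T = 0.1431 − 0.3354 = -0.1923 which rounds to -0.19
exp(−rT) = exp(−0.012·1.25) = 0.9851
P = 435·0.9851·N(0.19) − 425·N(-0.14) = 435·0.9851·0.5753 − 425·0.4443 = 246.5267 − 188.8275 = 57.6992

€57.70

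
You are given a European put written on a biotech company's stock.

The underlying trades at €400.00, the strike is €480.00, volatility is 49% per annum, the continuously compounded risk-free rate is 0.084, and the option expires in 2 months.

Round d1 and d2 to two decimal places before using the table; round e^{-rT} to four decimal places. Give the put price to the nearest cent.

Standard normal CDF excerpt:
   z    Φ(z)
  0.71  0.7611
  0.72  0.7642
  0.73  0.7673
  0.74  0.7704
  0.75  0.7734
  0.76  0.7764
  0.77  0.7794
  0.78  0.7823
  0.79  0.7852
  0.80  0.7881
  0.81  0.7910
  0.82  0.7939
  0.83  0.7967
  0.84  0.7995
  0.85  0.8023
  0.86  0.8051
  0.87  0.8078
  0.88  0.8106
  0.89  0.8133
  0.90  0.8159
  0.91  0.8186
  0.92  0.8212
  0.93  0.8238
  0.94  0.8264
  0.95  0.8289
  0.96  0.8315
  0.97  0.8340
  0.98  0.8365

T = 0.1667;  σ√T = 0.2000
ln(S/K) + (r + σ²/2)T = ln(400/480) + (0.084 + 0.49²/2)·0.1667 = -0.1823 + 0.0340 = -0.1483
d₁ = -0.1483 / 0.2000 = -0.7414 ⇒ -0.74
d₂ = d₁ − σ√T = -0.7414 − 0.2000 = -0.9415 ⇒ -0.94
exp(−rT) = exp(−0.084·0.1667) = 0.9861
P = 480·0.9861·N(0.94) − 400·N(0.74) = 480·0.9861·0.8264 − 400·0.7704 = 391.1583 − 308.1600 = 82.9983

€83.00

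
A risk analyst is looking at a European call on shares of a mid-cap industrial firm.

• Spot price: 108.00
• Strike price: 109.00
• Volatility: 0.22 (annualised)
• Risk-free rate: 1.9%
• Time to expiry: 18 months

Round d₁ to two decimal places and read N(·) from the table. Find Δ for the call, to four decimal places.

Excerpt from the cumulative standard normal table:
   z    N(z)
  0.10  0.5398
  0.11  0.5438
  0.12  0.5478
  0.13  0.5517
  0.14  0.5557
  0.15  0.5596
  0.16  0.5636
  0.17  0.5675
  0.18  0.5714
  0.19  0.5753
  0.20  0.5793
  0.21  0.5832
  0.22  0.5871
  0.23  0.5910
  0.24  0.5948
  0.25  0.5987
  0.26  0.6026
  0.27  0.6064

σ√T = 0.22·√1.5 = 0.2694
ln(S/K) + (r + σ²/2)T = ln(108/109) + (0.019 + 0.22²/2)·1.5 = -0.0092 + 0.0648 = 0.0556
d₁ = 0.0556 / 0.2694 = 0.2063 ≈ 0.21
N(d₁) = N(0.21) = 0.5832
Δ_call = N(d₁) = 0.5832

0.5832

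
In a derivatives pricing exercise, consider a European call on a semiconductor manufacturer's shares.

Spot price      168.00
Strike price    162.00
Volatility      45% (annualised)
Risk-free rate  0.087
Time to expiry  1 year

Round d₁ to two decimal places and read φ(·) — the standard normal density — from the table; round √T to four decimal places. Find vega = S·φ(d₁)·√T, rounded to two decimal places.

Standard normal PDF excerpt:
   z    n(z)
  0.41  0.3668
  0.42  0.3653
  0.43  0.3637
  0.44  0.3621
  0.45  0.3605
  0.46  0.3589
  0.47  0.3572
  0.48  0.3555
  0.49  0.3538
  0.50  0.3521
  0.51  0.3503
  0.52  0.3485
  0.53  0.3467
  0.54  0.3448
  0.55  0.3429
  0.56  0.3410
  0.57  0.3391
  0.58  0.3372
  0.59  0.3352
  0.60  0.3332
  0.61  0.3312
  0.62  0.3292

σ√T = 0.45 × 1.0000 = 0.4500
d₁ = [ln(168/162) + (0.087 + ½·0.45²)·1] / (σ√T) = (0.0364 + 0.1883) / 0.4500 = 0.4992 which rounds to 0.50
√T = √1 = 1.0000
φ(d₁) = φ(0.50) = 0.3521
vega = S·φ(d₁)·√T = 168·0.3521·1.0000 = 59.1528

59.15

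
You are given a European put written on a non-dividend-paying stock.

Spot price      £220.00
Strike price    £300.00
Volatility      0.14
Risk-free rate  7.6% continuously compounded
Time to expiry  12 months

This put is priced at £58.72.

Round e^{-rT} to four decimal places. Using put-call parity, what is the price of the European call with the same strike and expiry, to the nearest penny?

£0.68

e^(−rT) = e^(−0.076·1) = 0.9268
Put-call parity: C − P = S − K·e^(−rT) = 220 − 300·0.9268 = 220 − 278.0400 = -58.0400
C = P + (C − P) = 58.72 + (-58.0400) = 0.6800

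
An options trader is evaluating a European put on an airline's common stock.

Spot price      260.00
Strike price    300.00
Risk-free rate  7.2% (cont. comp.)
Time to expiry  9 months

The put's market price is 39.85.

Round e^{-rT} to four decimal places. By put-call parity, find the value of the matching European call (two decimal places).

15.63

e^(−rT) = e^(−0.072·0.75) = 0.9474
Put-call parity: C − P = S − K·e^(−rT) = 260 − 300·0.9474 = 260 − 284.2200 = -24.2200
C = P + (C − P) = 39.85 + (-24.2200) = 15.6300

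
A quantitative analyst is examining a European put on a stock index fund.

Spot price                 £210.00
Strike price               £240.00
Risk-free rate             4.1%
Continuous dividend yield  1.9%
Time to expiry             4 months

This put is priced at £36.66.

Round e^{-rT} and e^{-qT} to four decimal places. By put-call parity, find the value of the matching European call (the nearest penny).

exp(−qT) = exp(−0.019·0.3333) = 0.9937;  exp(−rT) = exp(−0.041·0.3333) = 0.9864
Put-call parity: C − P = S·e^(−qT) − K·e^(−rT) = 210·0.9937 − 240·0.9864 = 208.6770 − 236.7360 = -28.0590
C = P + (C − P) = 36.66 + (-28.0590) = 8.6010

£8.60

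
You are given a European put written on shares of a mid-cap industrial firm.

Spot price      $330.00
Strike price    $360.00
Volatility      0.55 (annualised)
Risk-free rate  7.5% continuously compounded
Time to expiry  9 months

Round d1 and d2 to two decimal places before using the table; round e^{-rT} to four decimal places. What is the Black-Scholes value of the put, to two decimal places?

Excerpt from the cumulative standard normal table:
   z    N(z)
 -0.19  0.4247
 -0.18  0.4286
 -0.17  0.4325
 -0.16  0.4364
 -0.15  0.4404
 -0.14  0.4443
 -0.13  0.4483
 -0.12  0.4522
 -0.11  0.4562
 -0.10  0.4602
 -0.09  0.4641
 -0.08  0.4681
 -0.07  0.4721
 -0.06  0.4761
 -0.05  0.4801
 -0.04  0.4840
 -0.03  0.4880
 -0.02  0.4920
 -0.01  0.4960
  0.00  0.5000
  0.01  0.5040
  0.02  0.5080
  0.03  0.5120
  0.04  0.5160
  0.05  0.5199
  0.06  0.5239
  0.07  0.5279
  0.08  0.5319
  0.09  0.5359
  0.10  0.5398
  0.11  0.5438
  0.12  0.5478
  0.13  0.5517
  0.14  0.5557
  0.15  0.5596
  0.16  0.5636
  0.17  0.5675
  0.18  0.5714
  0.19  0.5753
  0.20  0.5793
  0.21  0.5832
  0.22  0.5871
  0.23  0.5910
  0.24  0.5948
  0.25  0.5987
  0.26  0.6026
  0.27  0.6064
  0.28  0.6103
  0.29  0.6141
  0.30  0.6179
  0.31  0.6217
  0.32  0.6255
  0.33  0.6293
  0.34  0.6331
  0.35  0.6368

T = 0.75;  σ√T = 0.4763
d₁ = [ln(330/360) + (0.075 + 0.55²/2)·0.75] / 0.4763 = [-0.0870 + 0.1697] / 0.4763 = 0.1736 ⇒ 0.17
d₂ = d₁ − σ√T = 0.1736 − 0.4763 = -0.3027 ⇒ -0.30
e^(−rT) = e^(−0.075·0.75) = 0.9453
P = 360·0.9453·N(0.30) − 330·N(-0.17) = 360·0.9453·0.6179 − 330·0.4325 = 210.2763 − 142.7250 = 67.5513

$67.55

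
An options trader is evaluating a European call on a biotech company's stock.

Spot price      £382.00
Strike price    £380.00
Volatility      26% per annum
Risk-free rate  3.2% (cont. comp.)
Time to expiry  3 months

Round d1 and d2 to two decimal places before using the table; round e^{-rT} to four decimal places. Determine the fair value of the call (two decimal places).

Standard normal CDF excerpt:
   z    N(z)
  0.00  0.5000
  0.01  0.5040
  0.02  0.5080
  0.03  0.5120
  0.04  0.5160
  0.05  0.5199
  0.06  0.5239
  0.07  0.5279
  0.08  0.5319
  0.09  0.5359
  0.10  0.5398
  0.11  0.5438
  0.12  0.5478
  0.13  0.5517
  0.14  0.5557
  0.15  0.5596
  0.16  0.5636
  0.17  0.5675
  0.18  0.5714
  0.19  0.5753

£22.27

σ√T = 0.26·√0.25 = 0.1300
d₁ = [ln(382/380) + (0.032 + 0.26²/2)·0.25] / 0.1300 = [0.0052 + 0.0164] / 0.1300 = 0.1669 ⇒ 0.17
d₂ = d₁ − σ√T = 0.1669 − 0.1300 = 0.0369 ⇒ 0.04
exp(−rT) = exp(−0.032·0.25) = 0.9920
N(d₁) = N(0.17) = 0.5675;  N(d₂) = N(0.04) = 0.5160
C = 382·0.5675 − 380·0.9920·0.5160 = 216.7850 − 194.5114 = 22.2736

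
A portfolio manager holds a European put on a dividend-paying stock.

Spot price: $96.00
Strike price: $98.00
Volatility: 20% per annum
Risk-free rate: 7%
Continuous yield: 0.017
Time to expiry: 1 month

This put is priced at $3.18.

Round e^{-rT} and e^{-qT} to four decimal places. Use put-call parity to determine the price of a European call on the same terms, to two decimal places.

$1.61

exp(−qT) = exp(−0.017·0.08333) = 0.9986;  exp(−rT) = exp(−0.07·0.08333) = 0.9942
Put-call parity: C − P = S·e^(−qT) − K·e^(−rT) = 96·0.9986 − 98·0.9942 = 95.8656 − 97.4316 = -1.5660
C = P + (C − P) = 3.18 + (-1.5660) = 1.6140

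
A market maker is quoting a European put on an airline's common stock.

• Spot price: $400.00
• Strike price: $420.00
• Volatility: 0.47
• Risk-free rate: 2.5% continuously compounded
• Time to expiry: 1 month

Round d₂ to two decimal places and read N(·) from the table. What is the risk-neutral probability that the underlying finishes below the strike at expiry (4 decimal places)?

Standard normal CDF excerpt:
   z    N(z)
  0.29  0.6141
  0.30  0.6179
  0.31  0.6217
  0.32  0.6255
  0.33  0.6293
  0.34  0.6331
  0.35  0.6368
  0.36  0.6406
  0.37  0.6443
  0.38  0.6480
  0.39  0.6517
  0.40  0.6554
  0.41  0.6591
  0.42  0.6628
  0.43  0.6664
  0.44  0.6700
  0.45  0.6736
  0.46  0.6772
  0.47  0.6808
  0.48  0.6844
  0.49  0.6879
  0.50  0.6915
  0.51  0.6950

0.6591

σ√T = 0.47 × 0.2887 = 0.1357
d₁ = [ln(400/420) + (0.025 + 0.47²/2)·0.08333] / 0.1357 = [-0.0488 + 0.0113] / 0.1357 = -0.2764 ≈ -0.28
d₂ = d₁ − σ√T = -0.2764 − 0.1357 = -0.4121 ≈ -0.41
Pr(exercise) under Q = N(−d₂) = N(0.41) = 0.6591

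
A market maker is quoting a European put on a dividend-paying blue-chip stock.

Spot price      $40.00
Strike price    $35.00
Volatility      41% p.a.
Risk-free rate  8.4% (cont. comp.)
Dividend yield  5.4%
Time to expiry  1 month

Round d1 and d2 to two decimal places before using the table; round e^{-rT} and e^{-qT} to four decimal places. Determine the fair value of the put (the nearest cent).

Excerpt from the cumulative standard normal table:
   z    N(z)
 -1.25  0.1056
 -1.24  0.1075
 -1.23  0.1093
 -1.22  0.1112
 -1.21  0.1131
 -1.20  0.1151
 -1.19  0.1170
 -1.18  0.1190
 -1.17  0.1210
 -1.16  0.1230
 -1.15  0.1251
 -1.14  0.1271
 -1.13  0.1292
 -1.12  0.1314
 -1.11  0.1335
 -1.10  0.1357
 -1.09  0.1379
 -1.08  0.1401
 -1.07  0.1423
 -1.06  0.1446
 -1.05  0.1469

$0.29

σ√T = 0.41·√0.08333 = 0.1184
ln(S/K) + (r − q + σ²/2)T = ln(40/35) + (0.084 − 0.054 + 0.41²/2)·0.08333 = 0.1335 + 0.0095 = 0.1430
d₁ = 0.1430 / 0.1184 = 1.2085 ≈ 1.21
d₂ = d₁ − σ√T = 1.2085 − 0.1184 = 1.0902 ≈ 1.09
exp(−qT) = exp(−0.054·0.08333) = 0.9955;  exp(−rT) = exp(−0.084·0.08333) = 0.9930
P = 35·0.9930·N(-1.09) − 40·0.9955·N(-1.21) = 35·0.9930·0.1379 − 40·0.9955·0.1131 = 4.7927 − 4.5036 = 0.2891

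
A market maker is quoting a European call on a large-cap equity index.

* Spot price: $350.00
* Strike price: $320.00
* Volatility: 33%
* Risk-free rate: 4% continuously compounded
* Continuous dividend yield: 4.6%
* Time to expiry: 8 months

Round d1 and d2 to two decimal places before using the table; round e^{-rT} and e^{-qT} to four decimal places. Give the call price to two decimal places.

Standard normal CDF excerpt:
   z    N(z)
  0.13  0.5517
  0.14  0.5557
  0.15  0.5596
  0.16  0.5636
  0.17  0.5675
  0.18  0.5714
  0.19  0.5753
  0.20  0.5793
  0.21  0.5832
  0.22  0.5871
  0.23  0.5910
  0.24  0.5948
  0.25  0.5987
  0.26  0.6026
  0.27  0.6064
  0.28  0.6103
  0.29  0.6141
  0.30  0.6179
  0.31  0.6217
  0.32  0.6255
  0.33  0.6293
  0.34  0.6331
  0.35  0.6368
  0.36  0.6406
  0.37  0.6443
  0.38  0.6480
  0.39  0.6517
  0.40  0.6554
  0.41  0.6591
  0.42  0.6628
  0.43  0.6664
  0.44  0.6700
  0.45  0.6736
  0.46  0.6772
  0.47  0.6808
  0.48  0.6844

$50.60

σ√T = 0.33·√0.6667 = 0.2694
d₁ = [ln(350/320) + (0.04 − 0.046 + 0.33²/2)·0.6667] / 0.2694 = [0.0896 + 0.0323] / 0.2694 = 0.4525 which rounds to 0.45
d₂ = d₁ − σ√T = 0.4525 − 0.2694 = 0.1830 which rounds to 0.18
e^(−qT) = e^(−0.046·0.6667) = 0.9698;  e^(−rT) = e^(−0.04·0.6667) = 0.9737
N(d₁) = N(0.45) = 0.6736;  N(d₂) = N(0.18) = 0.5714
C = 350·0.9698·0.6736 − 320·0.9737·0.5714 = 228.6400 − 178.0391 = 50.6010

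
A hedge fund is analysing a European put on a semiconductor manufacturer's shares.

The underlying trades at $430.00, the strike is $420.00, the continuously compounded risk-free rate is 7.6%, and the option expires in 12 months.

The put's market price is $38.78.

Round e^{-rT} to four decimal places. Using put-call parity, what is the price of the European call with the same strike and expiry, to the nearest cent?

exp(−rT) = exp(−0.076·1) = 0.9268
Put-call parity: C − P = S − K·e^(−rT) = 430 − 420·0.9268 = 430 − 389.2560 = 40.7440
C = P + (C − P) = 38.78 + (40.7440) = 79.5240

$79.52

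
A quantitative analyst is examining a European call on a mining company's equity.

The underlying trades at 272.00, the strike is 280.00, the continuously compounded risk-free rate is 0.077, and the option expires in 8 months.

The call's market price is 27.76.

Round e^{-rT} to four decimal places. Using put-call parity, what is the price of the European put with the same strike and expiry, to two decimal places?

21.76

e^(−rT) = e^(−0.077·0.6667) = 0.9500
Put-call parity: C − P = S − K·e^(−rT) = 272 − 280·0.9500 = 272 − 266.0000 = 6.0000
P = C − (C − P) = 27.76 − (6.0000) = 21.7600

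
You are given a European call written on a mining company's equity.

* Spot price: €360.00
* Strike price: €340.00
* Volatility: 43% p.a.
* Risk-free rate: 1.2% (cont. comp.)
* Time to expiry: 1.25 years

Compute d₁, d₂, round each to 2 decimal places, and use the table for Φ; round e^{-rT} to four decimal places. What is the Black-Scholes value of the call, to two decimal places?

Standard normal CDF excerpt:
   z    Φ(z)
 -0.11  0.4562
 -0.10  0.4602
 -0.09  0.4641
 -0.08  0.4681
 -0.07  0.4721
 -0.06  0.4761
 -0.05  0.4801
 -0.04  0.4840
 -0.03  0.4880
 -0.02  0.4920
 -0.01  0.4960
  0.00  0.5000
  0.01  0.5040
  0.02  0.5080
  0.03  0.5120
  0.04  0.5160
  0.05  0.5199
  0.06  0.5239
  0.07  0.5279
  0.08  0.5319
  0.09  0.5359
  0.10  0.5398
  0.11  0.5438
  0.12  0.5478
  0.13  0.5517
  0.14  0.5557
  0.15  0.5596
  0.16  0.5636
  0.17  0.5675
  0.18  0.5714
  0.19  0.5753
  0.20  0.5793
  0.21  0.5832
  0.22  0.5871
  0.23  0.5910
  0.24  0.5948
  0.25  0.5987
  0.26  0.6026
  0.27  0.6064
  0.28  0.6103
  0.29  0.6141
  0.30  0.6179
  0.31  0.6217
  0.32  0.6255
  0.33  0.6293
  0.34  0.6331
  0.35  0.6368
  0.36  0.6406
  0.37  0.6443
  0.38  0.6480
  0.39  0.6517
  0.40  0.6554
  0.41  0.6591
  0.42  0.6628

€79.17

σ√T = 0.43·√1.25 = 0.4808
d₁ = [ln(360/340) + (0.012 + ½·0.43²)·1.25] / (σ√T) = (0.0572 + 0.1306) / 0.4808 = 0.3905 → 0.39
d₂ = 0.3905 − 0.4808 = -0.0903 → -0.09
e^(−rT) = e^(−0.012·1.25) = 0.9851
N(d₁) = N(0.39) = 0.6517;  N(d₂) = N(-0.09) = 0.4641
C = 360·0.6517 − 340·0.9851·0.4641 = 234.6120 − 155.4429 = 79.1691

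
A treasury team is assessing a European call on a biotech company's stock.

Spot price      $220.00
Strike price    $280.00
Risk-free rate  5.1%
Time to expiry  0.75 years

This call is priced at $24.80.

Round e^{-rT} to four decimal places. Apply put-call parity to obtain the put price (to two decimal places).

e^(−rT) = e^(−0.051·0.75) = 0.9625
Put-call parity: C − P = S − K·e^(−rT) = 220 − 280·0.9625 = 220 − 269.5000 = -49.5000
P = C − (C − P) = 24.80 − (-49.5000) = 74.3000

$74.30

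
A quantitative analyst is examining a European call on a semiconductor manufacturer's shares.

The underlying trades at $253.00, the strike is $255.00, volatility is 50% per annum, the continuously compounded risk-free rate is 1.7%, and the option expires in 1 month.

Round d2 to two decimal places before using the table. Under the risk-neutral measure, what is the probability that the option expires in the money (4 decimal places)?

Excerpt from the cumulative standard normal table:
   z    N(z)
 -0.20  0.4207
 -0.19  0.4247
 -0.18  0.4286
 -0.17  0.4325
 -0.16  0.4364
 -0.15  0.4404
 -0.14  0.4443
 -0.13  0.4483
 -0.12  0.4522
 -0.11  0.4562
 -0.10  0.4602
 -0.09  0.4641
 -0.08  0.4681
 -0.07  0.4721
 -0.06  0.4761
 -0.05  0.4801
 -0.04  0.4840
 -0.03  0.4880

σ√T = 0.5·√0.08333 = 0.1443
d₁ = [ln(253/255) + (0.017 + 0.5²/2)·0.08333] / 0.1443 = [-0.0079 + 0.0118] / 0.1443 = 0.0274 ⇒ 0.03
d₂ = d₁ − σ√T = 0.0274 − 0.1443 = -0.1169 ⇒ -0.12
Risk-neutral Pr[S_T > K] = N(d₂) = N(-0.12) = 0.4522

0.4522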